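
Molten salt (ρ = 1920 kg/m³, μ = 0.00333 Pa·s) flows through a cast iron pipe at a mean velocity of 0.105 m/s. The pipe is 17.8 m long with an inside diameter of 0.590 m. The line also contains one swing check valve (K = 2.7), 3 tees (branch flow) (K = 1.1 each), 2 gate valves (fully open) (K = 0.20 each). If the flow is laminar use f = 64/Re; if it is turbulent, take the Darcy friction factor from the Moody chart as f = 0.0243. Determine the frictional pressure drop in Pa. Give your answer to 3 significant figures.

ΔP ≈ 75.5 Pa

Reynolds number Re = ρVD/μ = 1920 · 0.105 · 0.59 / 0.00333 = 3.572e+04.
Re > 4000 → turbulent; use the Moody-chart value f = 0.0243.
Total minor-loss coefficient ΣK = 1·2.7 + 3·1.1 + 2·0.2 = 6.4.
ΔP = [f·L/D + ΣK]·(ρV²/2) = [0.0243·17.8/0.59 + 6.4]·(1920·0.105²/2) = [0.7331 + 6.4]·10.58 = 75.5 Pa.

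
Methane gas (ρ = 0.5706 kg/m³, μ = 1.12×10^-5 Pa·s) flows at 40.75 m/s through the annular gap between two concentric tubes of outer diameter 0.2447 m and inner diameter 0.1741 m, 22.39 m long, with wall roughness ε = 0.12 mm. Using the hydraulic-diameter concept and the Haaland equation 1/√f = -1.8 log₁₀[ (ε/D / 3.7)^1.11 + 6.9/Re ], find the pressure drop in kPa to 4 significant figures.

ΔP ≈ 3.554 kPa

Hydraulic diameter D_h = 4A/P = D_o - D_i = 0.2447 - 0.1741 = 0.0706 m.
Re = ρVD_h/μ = 0.5706·40.75·0.0706/1.12e-05 = 1.466e+05.
ε/D_h = 0.00012/0.0706 = 0.0017; Haaland gives 1/√f = -1.8 log₁₀[0.000197+4.71e-05] = 6.502, so f = 0.02366.
ΔP = f(L/D_h)(ρV²/2) = 0.02366·22.39/0.0706·473.8 = 3554 Pa.
ΔP = 3.554 kPa.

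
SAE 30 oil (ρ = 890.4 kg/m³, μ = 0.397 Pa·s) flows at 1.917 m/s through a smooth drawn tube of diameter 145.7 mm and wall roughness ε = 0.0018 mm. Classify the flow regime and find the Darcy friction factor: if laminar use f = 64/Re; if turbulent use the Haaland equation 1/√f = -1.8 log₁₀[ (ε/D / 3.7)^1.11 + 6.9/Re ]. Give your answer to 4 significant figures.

f ≈ 0.1022

Re = ρVD/μ = 890.4·1.917·0.1457/0.397 = 626.4.
Re < 2300 → laminar, so f = 64/Re = 0.1022 (roughness is irrelevant in laminar flow).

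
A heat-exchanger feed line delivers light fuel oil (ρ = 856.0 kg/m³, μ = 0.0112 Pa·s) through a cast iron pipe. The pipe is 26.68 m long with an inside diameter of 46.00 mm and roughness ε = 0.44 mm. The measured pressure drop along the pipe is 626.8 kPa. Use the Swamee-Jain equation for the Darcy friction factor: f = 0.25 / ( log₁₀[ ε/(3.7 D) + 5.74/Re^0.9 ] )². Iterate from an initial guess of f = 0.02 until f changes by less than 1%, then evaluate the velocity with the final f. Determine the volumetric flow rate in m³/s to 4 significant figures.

Rearranging Darcy-Weisbach: V = √(2·ΔP·D/(f·L·ρ)). With ε/D = 0.00044/0.046 = 0.00957, iterate starting from f = 0.02:
  f = 0.02 → V = √(2·6.268e+05·0.046/(0.02·26.68·856)) = 11.24 m/s; Re = ρVD/μ = 3.95e+04; f → 0.0393
  f = 0.0393 → V = 8.016 m/s; Re = 2.818e+04; f → 0.03996
  f = 0.03996 → V = 7.949 m/s; Re = 2.795e+04; f → 0.03998
Converged (Δf/f < 1%). With the final f = 0.03998: V = √(2·6.268e+05·0.046/(0.03998·26.68·856)) = 7.947 m/s.
Q = V·A = 7.947·(π/4·0.046²) = 0.01321 m³/s = 0.01321 m³/s.

Q ≈ 0.01321 m³/s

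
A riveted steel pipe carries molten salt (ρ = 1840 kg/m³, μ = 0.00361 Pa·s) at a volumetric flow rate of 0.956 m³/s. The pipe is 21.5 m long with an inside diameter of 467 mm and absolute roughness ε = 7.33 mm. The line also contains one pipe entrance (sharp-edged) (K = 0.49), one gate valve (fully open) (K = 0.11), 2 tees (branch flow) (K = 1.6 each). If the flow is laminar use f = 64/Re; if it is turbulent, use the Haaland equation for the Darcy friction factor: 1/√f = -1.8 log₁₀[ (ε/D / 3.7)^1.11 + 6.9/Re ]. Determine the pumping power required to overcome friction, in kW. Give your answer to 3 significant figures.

Cross-sectional area A = πD²/4 = π(0.467)²/4 = 0.1713 m²; mean velocity V = Q/A = 0.956/0.1713 = 5.581 m/s.
Reynolds number Re = ρVD/μ = 1840 · 5.581 · 0.467 / 0.00361 = 1.329e+06.
Re > 4000 → turbulent. Relative roughness ε/D = 0.00733/0.467 = 0.0157. Haaland: 1/√f = -1.8 log₁₀[(0.0157/3.7)^1.11 + 6.9/1.329e+06] = -1.8 log₁₀[0.00233 + 5.19e-06] = 4.738, so f = 0.04454.
Total minor-loss coefficient ΣK = 1·0.49 + 1·0.11 + 2·1.6 = 3.8.
ΔP = [f·L/D + ΣK]·(ρV²/2) = [0.04454·21.5/0.467 + 3.8]·(1840·5.581²/2) = [2.051 + 3.8]·2.866e+04 = 1.677e+05 Pa.
Pumping power P = QΔP = 0.956·1.677e+05 = 160300 W = 160 kW.

P ≈ 160 kW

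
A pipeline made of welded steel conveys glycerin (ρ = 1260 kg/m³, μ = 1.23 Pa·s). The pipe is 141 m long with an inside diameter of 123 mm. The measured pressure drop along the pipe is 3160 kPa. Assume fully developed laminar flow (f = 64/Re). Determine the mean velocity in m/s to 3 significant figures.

For laminar flow, f = 64/Re with Re = ρVD/μ, so Darcy-Weisbach reduces to ΔP = 32μLV/D². Solving for V: V = ΔP·D²/(32μL) = 3.16e+06·(0.123)²/(32·1.23·141) = 8.614 m/s.
Check: Re = ρVD/μ = 1260·8.614·0.123/1.23 = 1085 < 2300, so the laminar assumption holds.

V ≈ 8.61 m/s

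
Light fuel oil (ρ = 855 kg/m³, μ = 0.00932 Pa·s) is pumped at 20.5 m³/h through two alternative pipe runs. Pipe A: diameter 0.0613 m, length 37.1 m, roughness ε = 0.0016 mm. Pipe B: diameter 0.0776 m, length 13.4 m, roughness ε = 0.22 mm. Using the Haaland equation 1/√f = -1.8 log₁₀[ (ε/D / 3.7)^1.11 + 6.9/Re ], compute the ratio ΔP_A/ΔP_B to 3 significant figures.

ΔP_A/ΔP_B ≈ 7.61

Pipe A: V = Q/A = 0.005694/0.002951 = 1.929 m/s; Re = 1.085e+04; ε/D = 2.61e-05; Haaland → f = 0.03023; ΔP_A = f(L/D)(ρV²/2) = 2.912e+04 Pa.
Pipe B: V = Q/A = 0.005694/0.004729 = 1.204 m/s; Re = 8571; ε/D = 0.00284; Haaland → f = 0.03575; ΔP_B = f(L/D)(ρV²/2) = 3826 Pa.
ΔP_A/ΔP_B = 2.912e+04/3826 = 7.61.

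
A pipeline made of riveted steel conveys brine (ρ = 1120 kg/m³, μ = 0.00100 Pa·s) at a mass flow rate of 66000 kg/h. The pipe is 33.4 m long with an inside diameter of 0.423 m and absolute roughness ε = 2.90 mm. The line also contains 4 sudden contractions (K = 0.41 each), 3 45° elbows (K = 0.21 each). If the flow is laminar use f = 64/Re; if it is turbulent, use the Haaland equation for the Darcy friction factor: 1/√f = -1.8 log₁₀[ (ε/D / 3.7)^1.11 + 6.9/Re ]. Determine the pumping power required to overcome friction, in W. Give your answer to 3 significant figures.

ṁ = 66000 kg/h = 66000/3600 = 18.33 kg/s.
A = πD²/4 = π(0.423)²/4 = 0.1405 m²; mean velocity V = ṁ/(ρA) = 18.33/(1120 · 0.1405) = 0.1165 m/s.
Reynolds number Re = ρVD/μ = 1120 · 0.1165 · 0.423 / 0.001 = 5.518e+04.
Re > 4000 → turbulent. Relative roughness ε/D = 0.0029/0.423 = 0.00686. Haaland: 1/√f = -1.8 log₁₀[(0.00686/3.7)^1.11 + 6.9/5.518e+04] = -1.8 log₁₀[0.000928 + 0.000125] = 5.36, so f = 0.03481.
Total minor-loss coefficient ΣK = 4·0.41 + 3·0.21 = 2.27.
ΔP = [f·L/D + ΣK]·(ρV²/2) = [0.03481·33.4/0.423 + 2.27]·(1120·0.1165²/2) = [2.748 + 2.27]·7.598 = 38.13 Pa.
Q = ṁ/ρ = 18.33/1120 = 0.01637 m³/s.
Pumping power P = QΔP = 0.01637·38.13 = 0.6241 W = 0.624 W.

P ≈ 0.624 W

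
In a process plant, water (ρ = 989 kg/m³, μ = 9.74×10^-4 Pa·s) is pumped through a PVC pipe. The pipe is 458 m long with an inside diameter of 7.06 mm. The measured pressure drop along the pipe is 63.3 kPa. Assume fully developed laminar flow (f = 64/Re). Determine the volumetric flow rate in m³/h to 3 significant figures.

Q ≈ 0.0311 m³/h

For laminar flow, f = 64/Re with Re = ρVD/μ, so Darcy-Weisbach reduces to ΔP = 32μLV/D². Solving for V: V = ΔP·D²/(32μL) = 6.33e+04·(0.00706)²/(32·0.000974·458) = 0.221 m/s.
Check: Re = ρVD/μ = 989·0.221·0.00706/0.000974 = 1584 < 2300, so the laminar assumption holds.
Q = V·A = 0.221·(π/4·0.00706²) = 8.652e-06 m³/s = 0.0311 m³/h.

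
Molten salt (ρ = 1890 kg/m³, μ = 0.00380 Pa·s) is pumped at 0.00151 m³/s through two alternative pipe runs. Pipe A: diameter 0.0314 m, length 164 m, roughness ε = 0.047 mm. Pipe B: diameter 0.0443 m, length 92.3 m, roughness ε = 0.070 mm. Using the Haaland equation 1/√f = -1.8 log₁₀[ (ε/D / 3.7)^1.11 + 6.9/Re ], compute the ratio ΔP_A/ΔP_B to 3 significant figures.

Pipe A: V = Q/A = 0.00151/0.0007744 = 1.95 m/s; Re = 3.045e+04; ε/D = 0.0015; Haaland → f = 0.0267; ΔP_A = f(L/D)(ρV²/2) = 5.01e+05 Pa.
Pipe B: V = Q/A = 0.00151/0.001541 = 0.9797 m/s; Re = 2.159e+04; ε/D = 0.00158; Haaland → f = 0.02835; ΔP_B = f(L/D)(ρV²/2) = 5.357e+04 Pa.
ΔP_A/ΔP_B = 5.01e+05/5.357e+04 = 9.35.

ΔP_A/ΔP_B ≈ 9.35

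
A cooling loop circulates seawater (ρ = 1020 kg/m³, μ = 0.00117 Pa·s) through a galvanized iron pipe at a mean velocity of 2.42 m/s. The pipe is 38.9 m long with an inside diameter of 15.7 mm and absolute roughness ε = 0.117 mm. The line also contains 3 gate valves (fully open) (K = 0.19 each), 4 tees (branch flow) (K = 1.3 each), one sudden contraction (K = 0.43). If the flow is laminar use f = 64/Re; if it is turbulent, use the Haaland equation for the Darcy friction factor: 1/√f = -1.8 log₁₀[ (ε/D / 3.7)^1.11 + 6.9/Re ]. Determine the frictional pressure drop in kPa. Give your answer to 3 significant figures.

ΔP ≈ 288 kPa

Reynolds number Re = ρVD/μ = 1020 · 2.42 · 0.0157 / 0.00117 = 3.312e+04.
Re > 4000 → turbulent. Relative roughness ε/D = 0.000117/0.0157 = 0.00745. Haaland: 1/√f = -1.8 log₁₀[(0.00745/3.7)^1.11 + 6.9/3.312e+04] = -1.8 log₁₀[0.00102 + 0.000208] = 5.241, so f = 0.03641.
Total minor-loss coefficient ΣK = 3·0.19 + 4·1.3 + 1·0.43 = 6.2.
ΔP = [f·L/D + ΣK]·(ρV²/2) = [0.03641·38.9/0.0157 + 6.2]·(1020·2.42²/2) = [90.21 + 6.2]·2987 = 2.88e+05 Pa.
ΔP = 2.88e+05 Pa = 288 kPa.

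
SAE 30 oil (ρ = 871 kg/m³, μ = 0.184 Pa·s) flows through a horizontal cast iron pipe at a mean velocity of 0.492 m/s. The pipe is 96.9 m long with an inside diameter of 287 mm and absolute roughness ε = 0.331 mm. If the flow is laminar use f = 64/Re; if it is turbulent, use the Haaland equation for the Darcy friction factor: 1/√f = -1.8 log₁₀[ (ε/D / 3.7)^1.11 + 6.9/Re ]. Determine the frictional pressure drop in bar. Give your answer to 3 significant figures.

Reynolds number Re = ρVD/μ = 871 · 0.492 · 0.287 / 0.184 = 668.4.
Re < 2300 → laminar flow, so f = 64/Re = 64/668.4 = 0.09575 (the turbulent correlation is not needed).
Darcy-Weisbach: ΔP = f(L/D)(ρV²/2) = 0.09575·(96.9/0.287)·(871·0.492²/2) = 0.09575·337.6·105.4 = 3408 Pa.
ΔP = 3408 Pa = 0.0341 bar.

ΔP ≈ 0.0341 bar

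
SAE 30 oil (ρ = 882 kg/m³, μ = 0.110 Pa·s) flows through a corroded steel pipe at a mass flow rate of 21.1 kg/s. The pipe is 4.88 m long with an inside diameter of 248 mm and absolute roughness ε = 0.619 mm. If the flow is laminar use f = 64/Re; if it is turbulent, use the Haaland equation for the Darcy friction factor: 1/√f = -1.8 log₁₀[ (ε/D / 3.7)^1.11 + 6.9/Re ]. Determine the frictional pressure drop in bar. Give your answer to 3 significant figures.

ΔP ≈ 0.00138 bar

A = πD²/4 = π(0.248)²/4 = 0.04831 m²; mean velocity V = ṁ/(ρA) = 21.1/(882 · 0.04831) = 0.4952 m/s.
Reynolds number Re = ρVD/μ = 882 · 0.4952 · 0.248 / 0.11 = 984.8.
Re < 2300 → laminar flow, so f = 64/Re = 64/984.8 = 0.06499 (the turbulent correlation is not needed).
Darcy-Weisbach: ΔP = f(L/D)(ρV²/2) = 0.06499·(4.88/0.248)·(882·0.4952²/2) = 0.06499·19.68·108.2 = 138.3 Pa.
ΔP = 138.3 Pa = 0.00138 bar.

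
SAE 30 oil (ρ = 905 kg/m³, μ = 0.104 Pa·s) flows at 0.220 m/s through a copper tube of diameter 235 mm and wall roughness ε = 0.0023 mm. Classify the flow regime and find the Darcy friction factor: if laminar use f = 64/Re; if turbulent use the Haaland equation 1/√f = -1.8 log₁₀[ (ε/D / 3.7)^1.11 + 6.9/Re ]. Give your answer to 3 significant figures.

f ≈ 0.142

Re = ρVD/μ = 905·0.22·0.235/0.104 = 449.9.
Re < 2300 → laminar, so f = 64/Re = 0.1423 (roughness is irrelevant in laminar flow).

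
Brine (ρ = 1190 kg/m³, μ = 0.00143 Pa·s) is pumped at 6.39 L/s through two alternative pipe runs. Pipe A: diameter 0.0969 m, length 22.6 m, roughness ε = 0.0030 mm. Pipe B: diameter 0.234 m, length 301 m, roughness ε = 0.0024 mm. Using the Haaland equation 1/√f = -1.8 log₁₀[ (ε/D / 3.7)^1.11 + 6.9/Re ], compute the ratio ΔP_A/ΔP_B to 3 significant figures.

ΔP_A/ΔP_B ≈ 5.07

Pipe A: V = Q/A = 0.00639/0.007375 = 0.8665 m/s; Re = 6.987e+04; ε/D = 3.1e-05; Haaland → f = 0.01933; ΔP_A = f(L/D)(ρV²/2) = 2014 Pa.
Pipe B: V = Q/A = 0.00639/0.04301 = 0.1486 m/s; Re = 2.893e+04; ε/D = 1.03e-05; Haaland → f = 0.02354; ΔP_B = f(L/D)(ρV²/2) = 397.7 Pa.
ΔP_A/ΔP_B = 2014/397.7 = 5.07.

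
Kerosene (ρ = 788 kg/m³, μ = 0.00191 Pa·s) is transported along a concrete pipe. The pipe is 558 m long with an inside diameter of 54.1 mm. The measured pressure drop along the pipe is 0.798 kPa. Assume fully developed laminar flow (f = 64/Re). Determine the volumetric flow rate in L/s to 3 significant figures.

Q ≈ 0.157 L/s

For laminar flow, f = 64/Re with Re = ρVD/μ, so Darcy-Weisbach reduces to ΔP = 32μLV/D². Solving for V: V = ΔP·D²/(32μL) = 798·(0.0541)²/(32·0.00191·558) = 0.06848 m/s.
Check: Re = ρVD/μ = 788·0.06848·0.0541/0.00191 = 1529 < 2300, so the laminar assumption holds.
Q = V·A = 0.06848·(π/4·0.0541²) = 0.0001574 m³/s = 0.157 L/s.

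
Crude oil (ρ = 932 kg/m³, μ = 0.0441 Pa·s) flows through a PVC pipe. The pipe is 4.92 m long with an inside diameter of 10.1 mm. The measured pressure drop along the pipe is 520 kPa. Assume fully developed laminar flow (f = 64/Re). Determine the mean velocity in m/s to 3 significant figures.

For laminar flow, f = 64/Re with Re = ρVD/μ, so Darcy-Weisbach reduces to ΔP = 32μLV/D². Solving for V: V = ΔP·D²/(32μL) = 5.2e+05·(0.0101)²/(32·0.0441·4.92) = 7.64 m/s.
Check: Re = ρVD/μ = 932·7.64·0.0101/0.0441 = 1631 < 2300, so the laminar assumption holds.

V ≈ 7.64 m/s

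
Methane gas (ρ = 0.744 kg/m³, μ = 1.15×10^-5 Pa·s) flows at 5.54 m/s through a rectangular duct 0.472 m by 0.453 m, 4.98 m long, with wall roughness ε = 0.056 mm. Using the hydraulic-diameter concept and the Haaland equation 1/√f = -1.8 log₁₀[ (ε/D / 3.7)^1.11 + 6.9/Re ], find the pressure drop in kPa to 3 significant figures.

ΔP ≈ 0.00207 kPa

Hydraulic diameter D_h = 4A/P = 4·(0.472·0.453)/(2·(0.472+0.453)) = 0.8553/1.85 = 0.4623 m.
Re = ρVD_h/μ = 0.744·5.54·0.4623/1.15e-05 = 1.657e+05.
ε/D_h = 5.6e-05/0.4623 = 0.000121; Haaland gives 1/√f = -1.8 log₁₀[1.05e-05+4.16e-05] = 7.709, so f = 0.01683.
ΔP = f(L/D_h)(ρV²/2) = 0.01683·4.98/0.4623·11.42 = 2.07 Pa.
ΔP = 0.00207 kPa.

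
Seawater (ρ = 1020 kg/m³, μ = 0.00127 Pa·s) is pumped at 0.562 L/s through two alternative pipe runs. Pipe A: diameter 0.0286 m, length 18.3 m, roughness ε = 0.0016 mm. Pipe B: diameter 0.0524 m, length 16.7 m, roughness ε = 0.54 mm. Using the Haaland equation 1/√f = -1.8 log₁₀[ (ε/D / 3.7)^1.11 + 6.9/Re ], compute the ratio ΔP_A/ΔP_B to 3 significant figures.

Pipe A: V = Q/A = 0.000562/0.0006424 = 0.8748 m/s; Re = 2.009e+04; ε/D = 5.59e-05; Haaland → f = 0.0258; ΔP_A = f(L/D)(ρV²/2) = 6444 Pa.
Pipe B: V = Q/A = 0.000562/0.002157 = 0.2606 m/s; Re = 1.097e+04; ε/D = 0.0103; Haaland → f = 0.04296; ΔP_B = f(L/D)(ρV²/2) = 474.2 Pa.
ΔP_A/ΔP_B = 6444/474.2 = 13.6.

ΔP_A/ΔP_B ≈ 13.6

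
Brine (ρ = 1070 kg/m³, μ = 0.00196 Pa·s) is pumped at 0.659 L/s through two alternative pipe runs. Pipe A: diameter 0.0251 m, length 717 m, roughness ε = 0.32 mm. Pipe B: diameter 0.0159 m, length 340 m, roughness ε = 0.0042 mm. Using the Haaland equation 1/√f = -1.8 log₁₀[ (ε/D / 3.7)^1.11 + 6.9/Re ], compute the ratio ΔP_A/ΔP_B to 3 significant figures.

Pipe A: V = Q/A = 0.000659/0.0004948 = 1.332 m/s; Re = 1.825e+04; ε/D = 0.0127; Haaland → f = 0.04386; ΔP_A = f(L/D)(ρV²/2) = 1.189e+06 Pa.
Pipe B: V = Q/A = 0.000659/0.0001986 = 3.319 m/s; Re = 2.881e+04; ε/D = 0.000264; Haaland → f = 0.02411; ΔP_B = f(L/D)(ρV²/2) = 3.039e+06 Pa.
ΔP_A/ΔP_B = 1.189e+06/3.039e+06 = 0.391.

ΔP_A/ΔP_B ≈ 0.391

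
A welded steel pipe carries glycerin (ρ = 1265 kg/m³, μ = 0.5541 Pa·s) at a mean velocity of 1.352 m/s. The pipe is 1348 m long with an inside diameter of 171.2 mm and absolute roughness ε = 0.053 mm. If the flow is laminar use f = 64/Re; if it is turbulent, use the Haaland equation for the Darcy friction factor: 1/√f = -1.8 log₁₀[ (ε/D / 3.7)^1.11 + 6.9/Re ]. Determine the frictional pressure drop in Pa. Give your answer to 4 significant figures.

Reynolds number Re = ρVD/μ = 1265 · 1.352 · 0.1712 / 0.554 = 528.4.
Re < 2300 → laminar flow, so f = 64/Re = 64/528.4 = 0.1211 (the turbulent correlation is not needed).
Darcy-Weisbach: ΔP = f(L/D)(ρV²/2) = 0.1211·(1348/0.1712)·(1265·1.352²/2) = 0.1211·7874·1156 = 1.103e+06 Pa.

ΔP ≈ 1103000 Pa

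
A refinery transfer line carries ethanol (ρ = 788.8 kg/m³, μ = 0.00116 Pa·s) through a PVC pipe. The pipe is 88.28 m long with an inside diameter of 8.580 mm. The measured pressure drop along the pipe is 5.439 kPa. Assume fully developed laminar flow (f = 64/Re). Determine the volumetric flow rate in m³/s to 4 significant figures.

Q ≈ 7.065×10^-6 m³/s

For laminar flow, f = 64/Re with Re = ρVD/μ, so Darcy-Weisbach reduces to ΔP = 32μLV/D². Solving for V: V = ΔP·D²/(32μL) = 5439·(0.00858)²/(32·0.00116·88.28) = 0.1222 m/s.
Check: Re = ρVD/μ = 788.8·0.1222·0.00858/0.00116 = 712.9 < 2300, so the laminar assumption holds.
Q = V·A = 0.1222·(π/4·0.00858²) = 7.065e-06 m³/s = 7.065×10^-6 m³/s.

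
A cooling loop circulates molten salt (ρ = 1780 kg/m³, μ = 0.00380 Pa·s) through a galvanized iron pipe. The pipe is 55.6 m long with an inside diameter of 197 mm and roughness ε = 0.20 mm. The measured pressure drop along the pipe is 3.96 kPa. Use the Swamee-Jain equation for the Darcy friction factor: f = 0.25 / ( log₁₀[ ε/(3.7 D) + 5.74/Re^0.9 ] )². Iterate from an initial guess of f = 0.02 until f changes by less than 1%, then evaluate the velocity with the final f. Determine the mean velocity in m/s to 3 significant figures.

Rearranging Darcy-Weisbach: V = √(2·ΔP·D/(f·L·ρ)). With ε/D = 0.0002/0.197 = 0.00102, iterate starting from f = 0.02:
  f = 0.02 → V = √(2·3960·0.197/(0.02·55.6·1780)) = 0.8878 m/s; Re = ρVD/μ = 8.193e+04; f → 0.02284
  f = 0.02284 → V = 0.8308 m/s; Re = 7.667e+04; f → 0.023
Converged (Δf/f < 1%). With the final f = 0.023: V = √(2·3960·0.197/(0.023·55.6·1780)) = 0.8279 m/s.

V ≈ 0.828 m/s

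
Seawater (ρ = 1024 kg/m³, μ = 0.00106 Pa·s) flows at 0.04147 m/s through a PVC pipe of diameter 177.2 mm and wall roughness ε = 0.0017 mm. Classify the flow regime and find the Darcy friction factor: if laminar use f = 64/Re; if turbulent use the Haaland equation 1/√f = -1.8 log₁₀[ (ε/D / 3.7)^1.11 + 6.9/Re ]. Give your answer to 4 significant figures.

f ≈ 0.03402

Re = ρVD/μ = 1024·0.04147·0.1772/0.00106 = 7099.
Re > 4000 → turbulent. ε/D = 1.7e-06/0.1772 = 9.59e-06; Haaland: 1/√f = -1.8 log₁₀[6.3e-07 + 0.000972] = 5.422, so f = 0.03402.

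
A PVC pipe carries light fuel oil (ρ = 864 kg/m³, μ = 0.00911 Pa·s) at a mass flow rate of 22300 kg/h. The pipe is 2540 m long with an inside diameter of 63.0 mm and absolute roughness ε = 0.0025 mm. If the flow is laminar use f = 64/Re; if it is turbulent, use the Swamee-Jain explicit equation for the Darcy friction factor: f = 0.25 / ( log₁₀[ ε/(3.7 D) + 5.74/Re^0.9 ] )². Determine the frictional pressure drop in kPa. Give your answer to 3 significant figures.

ΔP ≈ 2630 kPa

ṁ = 22300 kg/h = 22300/3600 = 6.194 kg/s.
A = πD²/4 = π(0.063)²/4 = 0.003117 m²; mean velocity V = ṁ/(ρA) = 6.194/(864 · 0.003117) = 2.3 m/s.
Reynolds number Re = ρVD/μ = 864 · 2.3 · 0.063 / 0.00911 = 1.374e+04.
Re > 4000 → turbulent. Relative roughness ε/D = 2.5e-06/0.063 = 3.97e-05. Swamee-Jain: f = 0.25/(log₁₀[3.97e-05/3.7 + 5.74/1.374e+04^0.9])² = 0.25/(log₁₀[1.07e-05 + 0.00108])² = 0.25/(-2.961)² = 0.02851.
Darcy-Weisbach: ΔP = f(L/D)(ρV²/2) = 0.02851·(2540/0.063)·(864·2.3²/2) = 0.02851·4.032e+04·2285 = 2.627e+06 Pa.
ΔP = 2.627e+06 Pa = 2630 kPa.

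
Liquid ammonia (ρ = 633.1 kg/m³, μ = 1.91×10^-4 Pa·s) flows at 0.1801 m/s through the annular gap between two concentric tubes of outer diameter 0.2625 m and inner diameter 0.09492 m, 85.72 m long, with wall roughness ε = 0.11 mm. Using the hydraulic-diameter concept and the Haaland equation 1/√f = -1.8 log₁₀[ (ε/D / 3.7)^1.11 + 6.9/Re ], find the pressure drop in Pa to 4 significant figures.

ΔP ≈ 108.7 Pa

Hydraulic diameter D_h = 4A/P = D_o - D_i = 0.2625 - 0.09492 = 0.1676 m.
Re = ρVD_h/μ = 633.1·0.1801·0.1676/0.000191 = 1e+05.
ε/D_h = 0.00011/0.1676 = 0.000656; Haaland gives 1/√f = -1.8 log₁₀[6.86e-05+6.9e-05] = 6.951, so f = 0.0207.
ΔP = f(L/D_h)(ρV²/2) = 0.0207·85.72/0.1676·10.27 = 108.7 Pa.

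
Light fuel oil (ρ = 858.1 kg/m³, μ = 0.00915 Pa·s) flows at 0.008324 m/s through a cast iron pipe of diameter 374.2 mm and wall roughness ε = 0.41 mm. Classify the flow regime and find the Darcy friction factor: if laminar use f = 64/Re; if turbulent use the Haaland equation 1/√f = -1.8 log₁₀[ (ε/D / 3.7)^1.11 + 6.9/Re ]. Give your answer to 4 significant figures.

f ≈ 0.2191

Re = ρVD/μ = 858.1·0.008324·0.3742/0.00915 = 292.1.
Re < 2300 → laminar, so f = 64/Re = 0.2191 (roughness is irrelevant in laminar flow).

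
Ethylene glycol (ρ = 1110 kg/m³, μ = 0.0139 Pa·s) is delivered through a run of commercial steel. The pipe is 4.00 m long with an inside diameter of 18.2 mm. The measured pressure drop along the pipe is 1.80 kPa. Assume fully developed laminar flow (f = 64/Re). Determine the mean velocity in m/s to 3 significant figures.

V ≈ 0.335 m/s

For laminar flow, f = 64/Re with Re = ρVD/μ, so Darcy-Weisbach reduces to ΔP = 32μLV/D². Solving for V: V = ΔP·D²/(32μL) = 1800·(0.0182)²/(32·0.0139·4) = 0.3351 m/s.
Check: Re = ρVD/μ = 1110·0.3351·0.0182/0.0139 = 487 < 2300, so the laminar assumption holds.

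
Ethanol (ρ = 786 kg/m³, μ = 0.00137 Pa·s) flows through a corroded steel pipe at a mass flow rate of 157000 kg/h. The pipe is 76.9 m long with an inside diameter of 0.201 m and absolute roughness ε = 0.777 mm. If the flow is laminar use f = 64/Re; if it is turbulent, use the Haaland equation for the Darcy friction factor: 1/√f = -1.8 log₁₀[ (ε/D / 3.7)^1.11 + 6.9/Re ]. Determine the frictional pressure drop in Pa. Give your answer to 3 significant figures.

ΔP ≈ 13200 Pa

ṁ = 157000 kg/h = 157000/3600 = 43.61 kg/s.
A = πD²/4 = π(0.201)²/4 = 0.03173 m²; mean velocity V = ṁ/(ρA) = 43.61/(786 · 0.03173) = 1.749 m/s.
Reynolds number Re = ρVD/μ = 786 · 1.749 · 0.201 / 0.00137 = 2.016e+05.
Re > 4000 → turbulent. Relative roughness ε/D = 0.000777/0.201 = 0.00387. Haaland: 1/√f = -1.8 log₁₀[(0.00387/3.7)^1.11 + 6.9/2.016e+05] = -1.8 log₁₀[0.000491 + 3.42e-05] = 5.903, so f = 0.02869.
Darcy-Weisbach: ΔP = f(L/D)(ρV²/2) = 0.02869·(76.9/0.201)·(786·1.749²/2) = 0.02869·382.6·1202 = 1.319e+04 Pa.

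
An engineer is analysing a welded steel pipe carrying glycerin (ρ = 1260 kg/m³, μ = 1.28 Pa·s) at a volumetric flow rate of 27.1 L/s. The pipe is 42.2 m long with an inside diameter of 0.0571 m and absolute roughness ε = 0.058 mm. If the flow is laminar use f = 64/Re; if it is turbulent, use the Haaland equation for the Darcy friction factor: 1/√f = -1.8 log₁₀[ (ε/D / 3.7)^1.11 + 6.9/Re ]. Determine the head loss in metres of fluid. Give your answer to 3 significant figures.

Q = 27.1 L/s = 27.1/1000 = 0.0271 m³/s.
Cross-sectional area A = πD²/4 = π(0.0571)²/4 = 0.002561 m²; mean velocity V = Q/A = 0.0271/0.002561 = 10.58 m/s.
Reynolds number Re = ρVD/μ = 1260 · 10.58 · 0.0571 / 1.28 = 594.8.
Re < 2300 → laminar flow, so f = 64/Re = 64/594.8 = 0.1076 (the turbulent correlation is not needed).
Darcy-Weisbach: ΔP = f(L/D)(ρV²/2) = 0.1076·(42.2/0.0571)·(1260·10.58²/2) = 0.1076·739.1·7.056e+04 = 5.611e+06 Pa.
Head loss h_f = ΔP/(ρg) = 5.611e+06/(1260·9.81) = 454 m.

h_f ≈ 454 m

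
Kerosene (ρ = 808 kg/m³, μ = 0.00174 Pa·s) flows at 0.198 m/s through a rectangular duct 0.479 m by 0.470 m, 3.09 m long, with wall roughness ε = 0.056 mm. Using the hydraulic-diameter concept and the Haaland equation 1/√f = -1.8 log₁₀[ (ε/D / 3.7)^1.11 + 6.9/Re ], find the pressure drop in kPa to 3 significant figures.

Hydraulic diameter D_h = 4A/P = 4·(0.479·0.47)/(2·(0.479+0.47)) = 0.9005/1.898 = 0.4745 m.
Re = ρVD_h/μ = 808·0.198·0.4745/0.00174 = 4.362e+04.
ε/D_h = 5.6e-05/0.4745 = 0.000118; Haaland gives 1/√f = -1.8 log₁₀[1.02e-05+0.000158] = 6.793, so f = 0.02167.
ΔP = f(L/D_h)(ρV²/2) = 0.02167·3.09/0.4745·15.84 = 2.236 Pa.
ΔP = 0.00224 kPa.

ΔP ≈ 0.00224 kPa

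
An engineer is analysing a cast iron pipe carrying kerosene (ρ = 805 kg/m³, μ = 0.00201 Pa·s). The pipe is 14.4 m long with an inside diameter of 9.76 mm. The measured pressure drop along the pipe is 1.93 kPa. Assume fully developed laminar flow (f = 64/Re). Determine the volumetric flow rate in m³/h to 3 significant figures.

For laminar flow, f = 64/Re with Re = ρVD/μ, so Darcy-Weisbach reduces to ΔP = 32μLV/D². Solving for V: V = ΔP·D²/(32μL) = 1930·(0.00976)²/(32·0.00201·14.4) = 0.1985 m/s.
Check: Re = ρVD/μ = 805·0.1985·0.00976/0.00201 = 775.9 < 2300, so the laminar assumption holds.
Q = V·A = 0.1985·(π/4·0.00976²) = 1.485e-05 m³/s = 0.0535 m³/h.

Q ≈ 0.0535 m³/h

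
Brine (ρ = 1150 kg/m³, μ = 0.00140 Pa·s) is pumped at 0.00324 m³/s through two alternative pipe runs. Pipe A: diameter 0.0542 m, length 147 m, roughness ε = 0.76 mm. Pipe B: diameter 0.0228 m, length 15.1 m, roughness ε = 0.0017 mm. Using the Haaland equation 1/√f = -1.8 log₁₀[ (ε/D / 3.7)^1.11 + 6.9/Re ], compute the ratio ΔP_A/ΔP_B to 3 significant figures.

ΔP_A/ΔP_B ≈ 0.331

Pipe A: V = Q/A = 0.00324/0.002307 = 1.404 m/s; Re = 6.252e+04; ε/D = 0.014; Haaland → f = 0.04346; ΔP_A = f(L/D)(ρV²/2) = 1.336e+05 Pa.
Pipe B: V = Q/A = 0.00324/0.0004083 = 7.936 m/s; Re = 1.486e+05; ε/D = 7.46e-05; Haaland → f = 0.01685; ΔP_B = f(L/D)(ρV²/2) = 4.042e+05 Pa.
ΔP_A/ΔP_B = 1.336e+05/4.042e+05 = 0.331.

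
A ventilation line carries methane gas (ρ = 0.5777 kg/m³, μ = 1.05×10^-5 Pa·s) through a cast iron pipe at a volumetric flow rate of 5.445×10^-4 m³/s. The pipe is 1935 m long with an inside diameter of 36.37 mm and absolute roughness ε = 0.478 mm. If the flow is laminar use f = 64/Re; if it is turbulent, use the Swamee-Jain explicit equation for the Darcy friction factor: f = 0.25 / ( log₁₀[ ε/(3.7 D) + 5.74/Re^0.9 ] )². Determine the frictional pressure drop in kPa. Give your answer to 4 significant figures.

Cross-sectional area A = πD²/4 = π(0.03637)²/4 = 0.001039 m²; mean velocity V = Q/A = 0.0005445/0.001039 = 0.5241 m/s.
Reynolds number Re = ρVD/μ = 0.5777 · 0.5241 · 0.03637 / 1.05e-05 = 1049.
Re < 2300 → laminar flow, so f = 64/Re = 64/1049 = 0.06102 (the turbulent correlation is not needed).
Darcy-Weisbach: ΔP = f(L/D)(ρV²/2) = 0.06102·(1935/0.03637)·(0.5777·0.5241²/2) = 0.06102·5.32e+04·0.07934 = 257.6 Pa.
ΔP = 257.6 Pa = 0.2576 kPa.

ΔP ≈ 0.2576 kPa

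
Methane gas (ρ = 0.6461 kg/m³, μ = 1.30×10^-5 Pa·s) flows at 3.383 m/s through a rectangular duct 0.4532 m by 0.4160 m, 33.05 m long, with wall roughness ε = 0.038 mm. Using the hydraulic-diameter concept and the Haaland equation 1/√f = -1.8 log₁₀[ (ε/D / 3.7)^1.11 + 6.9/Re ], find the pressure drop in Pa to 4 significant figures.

ΔP ≈ 5.456 Pa

Hydraulic diameter D_h = 4A/P = 4·(0.4532·0.416)/(2·(0.4532+0.416)) = 0.7541/1.738 = 0.4338 m.
Re = ρVD_h/μ = 0.6461·3.383·0.4338/1.3e-05 = 7.294e+04.
ε/D_h = 3.8e-05/0.4338 = 8.76e-05; Haaland gives 1/√f = -1.8 log₁₀[7.34e-06+9.46e-05] = 7.185, so f = 0.01937.
ΔP = f(L/D_h)(ρV²/2) = 0.01937·33.05/0.4338·3.697 = 5.456 Pa.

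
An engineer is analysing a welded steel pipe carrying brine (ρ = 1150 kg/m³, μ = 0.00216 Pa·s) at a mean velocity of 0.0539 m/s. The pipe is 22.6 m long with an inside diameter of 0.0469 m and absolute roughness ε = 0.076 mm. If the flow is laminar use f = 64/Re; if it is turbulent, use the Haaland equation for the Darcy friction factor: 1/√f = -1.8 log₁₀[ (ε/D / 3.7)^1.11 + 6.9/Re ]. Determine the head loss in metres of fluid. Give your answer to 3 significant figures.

Reynolds number Re = ρVD/μ = 1150 · 0.0539 · 0.0469 / 0.00216 = 1346.
Re < 2300 → laminar flow, so f = 64/Re = 64/1346 = 0.04755 (the turbulent correlation is not needed).
Darcy-Weisbach: ΔP = f(L/D)(ρV²/2) = 0.04755·(22.6/0.0469)·(1150·0.0539²/2) = 0.04755·481.9·1.67 = 38.28 Pa.
Head loss h_f = ΔP/(ρg) = 38.28/(1150·9.81) = 0.00339 m.

h_f ≈ 0.00339 m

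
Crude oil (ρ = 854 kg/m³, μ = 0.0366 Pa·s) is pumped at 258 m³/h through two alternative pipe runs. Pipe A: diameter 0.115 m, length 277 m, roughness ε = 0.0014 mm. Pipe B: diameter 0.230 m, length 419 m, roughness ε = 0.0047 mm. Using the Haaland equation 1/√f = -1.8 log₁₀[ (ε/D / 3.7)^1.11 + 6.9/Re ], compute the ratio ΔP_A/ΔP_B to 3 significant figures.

ΔP_A/ΔP_B ≈ 17.6

Pipe A: V = Q/A = 0.07167/0.01039 = 6.9 m/s; Re = 1.851e+04; ε/D = 1.22e-05; Haaland → f = 0.02627; ΔP_A = f(L/D)(ρV²/2) = 1.286e+06 Pa.
Pipe B: V = Q/A = 0.07167/0.04155 = 1.725 m/s; Re = 9257; ε/D = 2.04e-05; Haaland → f = 0.03157; ΔP_B = f(L/D)(ρV²/2) = 7.307e+04 Pa.
ΔP_A/ΔP_B = 1.286e+06/7.307e+04 = 17.6.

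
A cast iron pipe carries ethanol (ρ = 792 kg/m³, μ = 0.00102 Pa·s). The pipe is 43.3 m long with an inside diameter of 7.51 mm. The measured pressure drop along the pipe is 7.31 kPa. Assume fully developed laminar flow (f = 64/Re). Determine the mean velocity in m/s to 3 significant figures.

V ≈ 0.292 m/s

For laminar flow, f = 64/Re with Re = ρVD/μ, so Darcy-Weisbach reduces to ΔP = 32μLV/D². Solving for V: V = ΔP·D²/(32μL) = 7310·(0.00751)²/(32·0.00102·43.3) = 0.2917 m/s.
Check: Re = ρVD/μ = 792·0.2917·0.00751/0.00102 = 1701 < 2300, so the laminar assumption holds.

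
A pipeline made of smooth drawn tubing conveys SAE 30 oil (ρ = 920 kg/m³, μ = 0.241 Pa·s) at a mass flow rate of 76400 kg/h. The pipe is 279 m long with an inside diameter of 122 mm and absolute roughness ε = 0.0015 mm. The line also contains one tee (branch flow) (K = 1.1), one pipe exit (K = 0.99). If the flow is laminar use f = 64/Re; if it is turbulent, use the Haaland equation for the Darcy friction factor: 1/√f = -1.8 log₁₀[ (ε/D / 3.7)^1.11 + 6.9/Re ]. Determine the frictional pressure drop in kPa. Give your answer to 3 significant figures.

ΔP ≈ 289 kPa

ṁ = 76400 kg/h = 76400/3600 = 21.22 kg/s.
A = πD²/4 = π(0.122)²/4 = 0.01169 m²; mean velocity V = ṁ/(ρA) = 21.22/(920 · 0.01169) = 1.973 m/s.
Reynolds number Re = ρVD/μ = 920 · 1.973 · 0.122 / 0.241 = 919.
Re < 2300 → laminar flow, so f = 64/Re = 64/919 = 0.06964 (the turbulent correlation is not needed).
Total minor-loss coefficient ΣK = 1·1.1 + 1·0.99 = 2.09.
ΔP = [f·L/D + ΣK]·(ρV²/2) = [0.06964·279/0.122 + 2.09]·(920·1.973²/2) = [159.3 + 2.09]·1791 = 2.89e+05 Pa.
ΔP = 2.89e+05 Pa = 289 kPa.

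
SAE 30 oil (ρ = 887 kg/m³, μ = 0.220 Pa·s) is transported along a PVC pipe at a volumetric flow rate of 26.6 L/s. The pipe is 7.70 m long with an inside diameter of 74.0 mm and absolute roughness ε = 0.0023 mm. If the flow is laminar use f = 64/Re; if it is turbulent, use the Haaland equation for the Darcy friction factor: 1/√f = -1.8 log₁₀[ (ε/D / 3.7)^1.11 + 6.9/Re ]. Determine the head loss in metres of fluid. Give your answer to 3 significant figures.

h_f ≈ 7.04 m

Q = 26.6 L/s = 26.6/1000 = 0.0266 m³/s.
Cross-sectional area A = πD²/4 = π(0.074)²/4 = 0.004301 m²; mean velocity V = Q/A = 0.0266/0.004301 = 6.185 m/s.
Reynolds number Re = ρVD/μ = 887 · 6.185 · 0.074 / 0.22 = 1845.
Re < 2300 → laminar flow, so f = 64/Re = 64/1845 = 0.03468 (the turbulent correlation is not needed).
Darcy-Weisbach: ΔP = f(L/D)(ρV²/2) = 0.03468·(7.7/0.074)·(887·6.185²/2) = 0.03468·104.1·1.696e+04 = 6.122e+04 Pa.
Head loss h_f = ΔP/(ρg) = 6.122e+04/(887·9.81) = 7.04 m.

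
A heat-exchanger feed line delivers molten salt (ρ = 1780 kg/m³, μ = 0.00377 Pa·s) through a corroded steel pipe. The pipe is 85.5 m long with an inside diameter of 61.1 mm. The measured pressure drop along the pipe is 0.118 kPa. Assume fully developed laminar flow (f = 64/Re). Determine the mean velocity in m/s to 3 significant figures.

For laminar flow, f = 64/Re with Re = ρVD/μ, so Darcy-Weisbach reduces to ΔP = 32μLV/D². Solving for V: V = ΔP·D²/(32μL) = 118·(0.0611)²/(32·0.00377·85.5) = 0.04271 m/s.
Check: Re = ρVD/μ = 1780·0.04271·0.0611/0.00377 = 1232 < 2300, so the laminar assumption holds.

V ≈ 0.0427 m/s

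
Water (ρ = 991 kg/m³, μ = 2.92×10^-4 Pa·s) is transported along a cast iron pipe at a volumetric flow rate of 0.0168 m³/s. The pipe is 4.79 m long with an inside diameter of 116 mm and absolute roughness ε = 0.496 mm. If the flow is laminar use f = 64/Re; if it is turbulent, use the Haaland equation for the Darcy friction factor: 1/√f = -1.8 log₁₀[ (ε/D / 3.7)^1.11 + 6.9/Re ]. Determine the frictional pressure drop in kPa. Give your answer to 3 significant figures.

ΔP ≈ 1.51 kPa

Cross-sectional area A = πD²/4 = π(0.116)²/4 = 0.01057 m²; mean velocity V = Q/A = 0.0168/0.01057 = 1.59 m/s.
Reynolds number Re = ρVD/μ = 991 · 1.59 · 0.116 / 0.000292 = 6.258e+05.
Re > 4000 → turbulent. Relative roughness ε/D = 0.000496/0.116 = 0.00428. Haaland: 1/√f = -1.8 log₁₀[(0.00428/3.7)^1.11 + 6.9/6.258e+05] = -1.8 log₁₀[0.000549 + 1.1e-05] = 5.853, so f = 0.02919.
Darcy-Weisbach: ΔP = f(L/D)(ρV²/2) = 0.02919·(4.79/0.116)·(991·1.59²/2) = 0.02919·41.29·1252 = 1509 Pa.
ΔP = 1509 Pa = 1.51 kPa.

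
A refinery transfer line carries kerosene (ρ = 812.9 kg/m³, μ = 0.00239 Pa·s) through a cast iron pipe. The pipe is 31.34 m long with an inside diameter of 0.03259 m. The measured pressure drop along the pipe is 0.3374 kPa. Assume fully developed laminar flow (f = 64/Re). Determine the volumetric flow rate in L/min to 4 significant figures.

For laminar flow, f = 64/Re with Re = ρVD/μ, so Darcy-Weisbach reduces to ΔP = 32μLV/D². Solving for V: V = ΔP·D²/(32μL) = 337.4·(0.03259)²/(32·0.00239·31.34) = 0.1495 m/s.
Check: Re = ρVD/μ = 812.9·0.1495·0.03259/0.00239 = 1657 < 2300, so the laminar assumption holds.
Q = V·A = 0.1495·(π/4·0.03259²) = 0.0001247 m³/s = 7.483 L/min.

Q ≈ 7.483 L/min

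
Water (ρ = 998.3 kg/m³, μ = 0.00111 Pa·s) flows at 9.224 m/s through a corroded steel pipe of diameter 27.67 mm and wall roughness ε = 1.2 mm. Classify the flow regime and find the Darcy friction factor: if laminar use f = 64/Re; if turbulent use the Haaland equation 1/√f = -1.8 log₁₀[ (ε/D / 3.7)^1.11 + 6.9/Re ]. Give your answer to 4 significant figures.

f ≈ 0.06729

Re = ρVD/μ = 998.3·9.224·0.02767/0.00111 = 2.295e+05.
Re > 4000 → turbulent. ε/D = 0.0012/0.02767 = 0.0434; Haaland: 1/√f = -1.8 log₁₀[0.00719 + 3.01e-05] = 3.855, so f = 0.06729.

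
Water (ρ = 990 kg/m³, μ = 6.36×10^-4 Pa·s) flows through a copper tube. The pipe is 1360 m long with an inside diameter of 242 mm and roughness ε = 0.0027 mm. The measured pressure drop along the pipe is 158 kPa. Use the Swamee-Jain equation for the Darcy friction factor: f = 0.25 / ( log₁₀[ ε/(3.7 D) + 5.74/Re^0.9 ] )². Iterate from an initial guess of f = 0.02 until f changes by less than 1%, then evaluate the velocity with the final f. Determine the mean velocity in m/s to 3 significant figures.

Rearranging Darcy-Weisbach: V = √(2·ΔP·D/(f·L·ρ)). With ε/D = 2.7e-06/0.242 = 1.12e-05, iterate starting from f = 0.02:
  f = 0.02 → V = √(2·1.58e+05·0.242/(0.02·1360·990)) = 1.685 m/s; Re = ρVD/μ = 6.348e+05; f → 0.01276
  f = 0.01276 → V = 2.11 m/s; Re = 7.949e+05; f → 0.01231
  f = 0.01231 → V = 2.148 m/s; Re = 8.092e+05; f → 0.01227
Converged (Δf/f < 1%). With the final f = 0.01227: V = √(2·1.58e+05·0.242/(0.01227·1360·990)) = 2.151 m/s.

V ≈ 2.15 m/s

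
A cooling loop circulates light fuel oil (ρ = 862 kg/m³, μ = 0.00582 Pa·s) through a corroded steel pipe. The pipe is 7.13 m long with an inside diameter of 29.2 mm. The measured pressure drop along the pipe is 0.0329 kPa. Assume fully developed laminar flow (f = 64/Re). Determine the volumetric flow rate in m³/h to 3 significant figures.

For laminar flow, f = 64/Re with Re = ρVD/μ, so Darcy-Weisbach reduces to ΔP = 32μLV/D². Solving for V: V = ΔP·D²/(32μL) = 32.9·(0.0292)²/(32·0.00582·7.13) = 0.02113 m/s.
Check: Re = ρVD/μ = 862·0.02113·0.0292/0.00582 = 91.36 < 2300, so the laminar assumption holds.
Q = V·A = 0.02113·(π/4·0.0292²) = 1.415e-05 m³/s = 0.0509 m³/h.

Q ≈ 0.0509 m³/h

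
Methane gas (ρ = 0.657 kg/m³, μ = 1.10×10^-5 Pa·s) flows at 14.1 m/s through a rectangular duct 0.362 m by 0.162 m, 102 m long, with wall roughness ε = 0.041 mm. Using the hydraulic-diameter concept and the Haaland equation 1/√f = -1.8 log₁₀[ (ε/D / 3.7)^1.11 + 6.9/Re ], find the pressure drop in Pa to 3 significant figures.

ΔP ≈ 503 Pa

Hydraulic diameter D_h = 4A/P = 4·(0.362·0.162)/(2·(0.362+0.162)) = 0.2346/1.048 = 0.2238 m.
Re = ρVD_h/μ = 0.657·14.1·0.2238/1.1e-05 = 1.885e+05.
ε/D_h = 4.1e-05/0.2238 = 0.000183; Haaland gives 1/√f = -1.8 log₁₀[1.66e-05+3.66e-05] = 7.693, so f = 0.0169.
ΔP = f(L/D_h)(ρV²/2) = 0.0169·102/0.2238·65.31 = 502.9 Pa.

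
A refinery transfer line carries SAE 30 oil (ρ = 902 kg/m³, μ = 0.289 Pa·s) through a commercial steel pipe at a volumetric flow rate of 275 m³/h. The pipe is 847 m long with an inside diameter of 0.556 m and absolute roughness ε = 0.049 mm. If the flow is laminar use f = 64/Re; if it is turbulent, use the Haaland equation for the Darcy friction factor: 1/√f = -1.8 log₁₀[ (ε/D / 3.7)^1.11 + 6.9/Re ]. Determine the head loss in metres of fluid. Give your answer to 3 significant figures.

Q = 275 m³/h = 275/3600 = 0.07639 m³/s.
Cross-sectional area A = πD²/4 = π(0.556)²/4 = 0.2428 m²; mean velocity V = Q/A = 0.07639/0.2428 = 0.3146 m/s.
Reynolds number Re = ρVD/μ = 902 · 0.3146 · 0.556 / 0.289 = 546.
Re < 2300 → laminar flow, so f = 64/Re = 64/546 = 0.1172 (the turbulent correlation is not needed).
Darcy-Weisbach: ΔP = f(L/D)(ρV²/2) = 0.1172·(847/0.556)·(902·0.3146²/2) = 0.1172·1523·44.64 = 7972 Pa.
Head loss h_f = ΔP/(ρg) = 7972/(902·9.81) = 0.901 m.

h_f ≈ 0.901 m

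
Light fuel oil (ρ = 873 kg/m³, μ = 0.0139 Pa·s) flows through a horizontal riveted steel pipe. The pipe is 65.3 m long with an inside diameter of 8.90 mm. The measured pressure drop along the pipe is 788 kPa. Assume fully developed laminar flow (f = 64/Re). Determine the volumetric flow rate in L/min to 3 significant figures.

Q ≈ 8.02 L/min

For laminar flow, f = 64/Re with Re = ρVD/μ, so Darcy-Weisbach reduces to ΔP = 32μLV/D². Solving for V: V = ΔP·D²/(32μL) = 7.88e+05·(0.0089)²/(32·0.0139·65.3) = 2.149 m/s.
Check: Re = ρVD/μ = 873·2.149·0.0089/0.0139 = 1201 < 2300, so the laminar assumption holds.
Q = V·A = 2.149·(π/4·0.0089²) = 0.0001337 m³/s = 8.02 L/min.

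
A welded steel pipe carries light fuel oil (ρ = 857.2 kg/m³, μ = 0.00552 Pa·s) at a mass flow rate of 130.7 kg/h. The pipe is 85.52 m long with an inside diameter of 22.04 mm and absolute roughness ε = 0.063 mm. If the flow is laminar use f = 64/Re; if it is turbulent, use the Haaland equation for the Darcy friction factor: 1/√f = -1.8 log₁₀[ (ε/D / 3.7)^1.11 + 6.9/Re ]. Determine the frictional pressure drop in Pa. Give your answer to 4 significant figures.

ṁ = 130.7 kg/h = 130.7/3600 = 0.03631 kg/s.
A = πD²/4 = π(0.02204)²/4 = 0.0003815 m²; mean velocity V = ṁ/(ρA) = 0.03631/(857.2 · 0.0003815) = 0.111 m/s.
Reynolds number Re = ρVD/μ = 857.2 · 0.111 · 0.02204 / 0.00552 = 380.
Re < 2300 → laminar flow, so f = 64/Re = 64/380 = 0.1684 (the turbulent correlation is not needed).
Darcy-Weisbach: ΔP = f(L/D)(ρV²/2) = 0.1684·(85.52/0.02204)·(857.2·0.111²/2) = 0.1684·3880·5.282 = 3452 Pa.

ΔP ≈ 3452 Pa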